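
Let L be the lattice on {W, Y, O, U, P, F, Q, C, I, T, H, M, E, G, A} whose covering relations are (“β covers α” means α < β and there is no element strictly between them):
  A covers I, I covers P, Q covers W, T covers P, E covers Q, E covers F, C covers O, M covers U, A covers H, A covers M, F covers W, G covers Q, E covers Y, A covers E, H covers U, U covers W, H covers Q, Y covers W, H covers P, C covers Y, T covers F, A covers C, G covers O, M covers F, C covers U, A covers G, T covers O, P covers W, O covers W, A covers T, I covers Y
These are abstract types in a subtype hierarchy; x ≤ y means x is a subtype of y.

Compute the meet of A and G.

Common lower bounds of {A, G}: G, O, Q, W.
The greatest among these is G.

G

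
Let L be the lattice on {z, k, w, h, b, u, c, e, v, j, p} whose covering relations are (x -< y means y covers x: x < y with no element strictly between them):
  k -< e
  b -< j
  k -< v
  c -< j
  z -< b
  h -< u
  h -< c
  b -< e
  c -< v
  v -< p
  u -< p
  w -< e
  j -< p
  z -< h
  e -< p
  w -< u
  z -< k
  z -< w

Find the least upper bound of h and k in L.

v

Common upper bounds of {h, k}: p, v.
The least among these is v.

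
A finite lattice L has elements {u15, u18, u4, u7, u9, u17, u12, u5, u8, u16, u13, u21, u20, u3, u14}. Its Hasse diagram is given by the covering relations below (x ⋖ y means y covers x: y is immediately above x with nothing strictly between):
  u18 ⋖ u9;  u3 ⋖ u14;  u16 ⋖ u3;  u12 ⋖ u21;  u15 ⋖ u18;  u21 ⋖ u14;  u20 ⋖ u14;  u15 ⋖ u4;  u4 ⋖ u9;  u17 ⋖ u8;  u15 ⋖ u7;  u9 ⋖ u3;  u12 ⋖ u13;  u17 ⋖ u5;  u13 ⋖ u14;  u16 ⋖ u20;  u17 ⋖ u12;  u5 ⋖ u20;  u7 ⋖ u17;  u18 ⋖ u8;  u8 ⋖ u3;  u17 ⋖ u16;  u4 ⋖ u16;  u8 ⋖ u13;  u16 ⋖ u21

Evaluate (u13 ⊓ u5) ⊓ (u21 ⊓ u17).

u17

u13 ∧ u5 = u17
u21 ∧ u17 = u17
u17 ∧ u17 = u17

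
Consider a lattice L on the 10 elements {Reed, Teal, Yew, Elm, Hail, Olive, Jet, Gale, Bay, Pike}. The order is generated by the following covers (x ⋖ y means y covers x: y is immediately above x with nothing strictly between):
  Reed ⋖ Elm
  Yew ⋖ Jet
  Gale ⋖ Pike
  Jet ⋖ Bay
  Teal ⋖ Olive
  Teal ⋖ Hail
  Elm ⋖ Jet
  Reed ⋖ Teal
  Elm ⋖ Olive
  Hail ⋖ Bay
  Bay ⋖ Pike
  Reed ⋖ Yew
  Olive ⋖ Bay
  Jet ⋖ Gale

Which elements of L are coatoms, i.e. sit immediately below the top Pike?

The coatoms are exactly the elements covered by Pike: Bay, Gale.

Bay, Gale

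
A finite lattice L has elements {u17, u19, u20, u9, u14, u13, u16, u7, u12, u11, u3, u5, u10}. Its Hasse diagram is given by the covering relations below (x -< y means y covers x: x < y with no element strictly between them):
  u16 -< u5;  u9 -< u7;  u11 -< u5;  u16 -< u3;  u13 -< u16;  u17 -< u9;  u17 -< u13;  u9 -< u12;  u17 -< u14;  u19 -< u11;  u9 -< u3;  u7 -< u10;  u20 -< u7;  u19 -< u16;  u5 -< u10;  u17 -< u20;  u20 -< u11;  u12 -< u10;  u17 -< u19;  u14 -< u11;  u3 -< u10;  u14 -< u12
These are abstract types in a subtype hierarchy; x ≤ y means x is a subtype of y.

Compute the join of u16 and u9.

u3

Common upper bounds of {u16, u9}: u10, u3.
The least among these is u3.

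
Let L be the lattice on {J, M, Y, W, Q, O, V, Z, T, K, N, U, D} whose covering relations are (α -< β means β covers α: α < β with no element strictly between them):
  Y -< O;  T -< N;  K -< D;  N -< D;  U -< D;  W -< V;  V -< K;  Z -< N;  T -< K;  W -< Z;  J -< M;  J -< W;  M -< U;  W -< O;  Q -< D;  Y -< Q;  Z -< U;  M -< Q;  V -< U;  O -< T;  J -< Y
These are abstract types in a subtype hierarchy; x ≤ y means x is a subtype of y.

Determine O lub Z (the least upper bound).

N

Common upper bounds of {O, Z}: D, N.
The least among these is N.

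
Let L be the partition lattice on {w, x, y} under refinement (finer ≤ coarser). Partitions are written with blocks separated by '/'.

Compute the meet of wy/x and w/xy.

The meet (common refinement) of wy/x and w/xy intersects blocks pairwise, giving w/x/y.

w/x/y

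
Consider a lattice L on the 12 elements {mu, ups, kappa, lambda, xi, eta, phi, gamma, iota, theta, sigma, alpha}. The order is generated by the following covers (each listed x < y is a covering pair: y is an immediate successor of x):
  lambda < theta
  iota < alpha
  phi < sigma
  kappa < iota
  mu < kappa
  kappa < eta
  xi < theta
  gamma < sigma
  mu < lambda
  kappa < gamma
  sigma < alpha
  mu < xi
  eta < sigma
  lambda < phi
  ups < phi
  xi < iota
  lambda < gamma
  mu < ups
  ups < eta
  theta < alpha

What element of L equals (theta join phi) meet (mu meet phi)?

mu

theta ∨ phi = alpha
mu ∧ phi = mu
alpha ∧ mu = mu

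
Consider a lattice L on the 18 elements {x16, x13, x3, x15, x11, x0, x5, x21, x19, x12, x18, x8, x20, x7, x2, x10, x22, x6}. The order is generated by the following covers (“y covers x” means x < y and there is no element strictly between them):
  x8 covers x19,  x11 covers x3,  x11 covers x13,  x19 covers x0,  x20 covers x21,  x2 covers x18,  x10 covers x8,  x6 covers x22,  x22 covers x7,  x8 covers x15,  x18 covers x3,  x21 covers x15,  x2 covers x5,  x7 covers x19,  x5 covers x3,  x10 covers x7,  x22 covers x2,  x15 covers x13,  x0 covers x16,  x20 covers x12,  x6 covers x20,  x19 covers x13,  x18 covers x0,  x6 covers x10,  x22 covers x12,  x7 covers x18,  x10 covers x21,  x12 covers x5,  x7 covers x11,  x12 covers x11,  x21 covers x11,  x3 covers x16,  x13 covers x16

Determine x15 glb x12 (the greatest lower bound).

Common lower bounds of {x15, x12}: x13, x16.
The greatest among these is x13.

x13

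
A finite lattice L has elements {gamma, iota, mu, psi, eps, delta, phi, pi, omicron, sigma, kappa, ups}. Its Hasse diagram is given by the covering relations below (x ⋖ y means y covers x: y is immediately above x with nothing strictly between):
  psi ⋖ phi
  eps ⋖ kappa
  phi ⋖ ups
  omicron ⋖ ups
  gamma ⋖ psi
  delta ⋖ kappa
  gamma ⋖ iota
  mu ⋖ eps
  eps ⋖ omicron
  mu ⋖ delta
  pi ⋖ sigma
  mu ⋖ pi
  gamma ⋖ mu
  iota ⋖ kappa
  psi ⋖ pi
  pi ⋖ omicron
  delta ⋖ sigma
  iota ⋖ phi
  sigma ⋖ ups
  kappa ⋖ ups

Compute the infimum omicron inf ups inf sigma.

pi

Common lower bounds of {omicron, ups, sigma}: gamma, mu, pi, psi.
The greatest among these is pi.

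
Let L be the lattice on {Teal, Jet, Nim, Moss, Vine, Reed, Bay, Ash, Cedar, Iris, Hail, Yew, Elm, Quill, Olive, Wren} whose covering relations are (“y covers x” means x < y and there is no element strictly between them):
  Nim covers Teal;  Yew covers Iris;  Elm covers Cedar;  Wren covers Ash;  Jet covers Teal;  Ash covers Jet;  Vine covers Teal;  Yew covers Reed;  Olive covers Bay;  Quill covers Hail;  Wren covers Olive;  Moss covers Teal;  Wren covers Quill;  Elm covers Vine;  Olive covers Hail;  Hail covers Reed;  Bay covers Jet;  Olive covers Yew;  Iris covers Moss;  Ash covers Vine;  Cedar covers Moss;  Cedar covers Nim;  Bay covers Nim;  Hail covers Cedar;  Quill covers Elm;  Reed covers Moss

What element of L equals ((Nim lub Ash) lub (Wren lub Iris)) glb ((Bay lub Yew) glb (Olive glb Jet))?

Nim ∨ Ash = Wren
Wren ∨ Iris = Wren
Wren ∨ Wren = Wren
Bay ∨ Yew = Olive
Olive ∧ Jet = Jet
Olive ∧ Jet = Jet
Wren ∧ Jet = Jet

Jet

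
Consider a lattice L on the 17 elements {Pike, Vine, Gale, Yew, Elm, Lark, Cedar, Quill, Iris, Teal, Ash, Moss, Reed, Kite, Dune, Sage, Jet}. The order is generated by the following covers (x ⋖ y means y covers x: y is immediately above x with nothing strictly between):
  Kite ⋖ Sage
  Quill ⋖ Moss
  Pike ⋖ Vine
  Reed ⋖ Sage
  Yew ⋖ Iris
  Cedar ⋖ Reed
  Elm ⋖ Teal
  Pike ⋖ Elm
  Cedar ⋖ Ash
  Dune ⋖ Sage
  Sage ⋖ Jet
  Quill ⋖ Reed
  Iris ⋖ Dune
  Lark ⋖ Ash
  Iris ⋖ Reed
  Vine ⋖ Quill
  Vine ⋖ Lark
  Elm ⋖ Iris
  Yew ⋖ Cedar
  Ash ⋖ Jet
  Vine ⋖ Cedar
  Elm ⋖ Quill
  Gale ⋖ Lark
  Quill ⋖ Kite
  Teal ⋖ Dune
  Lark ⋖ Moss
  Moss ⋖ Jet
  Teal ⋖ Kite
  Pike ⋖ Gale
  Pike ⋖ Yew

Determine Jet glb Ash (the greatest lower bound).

Common lower bounds of {Jet, Ash}: Ash, Cedar, Gale, Lark, Pike, Vine, Yew.
The greatest among these is Ash.

Ash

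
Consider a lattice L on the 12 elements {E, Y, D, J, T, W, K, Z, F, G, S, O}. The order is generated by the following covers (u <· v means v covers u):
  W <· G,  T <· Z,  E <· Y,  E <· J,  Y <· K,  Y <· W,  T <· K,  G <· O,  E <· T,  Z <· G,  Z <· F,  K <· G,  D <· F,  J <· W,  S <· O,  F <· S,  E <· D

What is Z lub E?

Z

Common upper bounds of {Z, E}: F, G, O, S, Z.
The least among these is Z.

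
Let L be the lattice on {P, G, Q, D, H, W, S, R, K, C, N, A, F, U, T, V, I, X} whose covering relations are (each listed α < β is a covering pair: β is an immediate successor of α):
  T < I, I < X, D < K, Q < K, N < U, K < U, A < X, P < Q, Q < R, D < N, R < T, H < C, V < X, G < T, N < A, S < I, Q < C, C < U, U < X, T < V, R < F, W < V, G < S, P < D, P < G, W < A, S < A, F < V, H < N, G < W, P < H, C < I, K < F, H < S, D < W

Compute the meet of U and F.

Common lower bounds of {U, F}: D, K, P, Q.
The greatest among these is K.

K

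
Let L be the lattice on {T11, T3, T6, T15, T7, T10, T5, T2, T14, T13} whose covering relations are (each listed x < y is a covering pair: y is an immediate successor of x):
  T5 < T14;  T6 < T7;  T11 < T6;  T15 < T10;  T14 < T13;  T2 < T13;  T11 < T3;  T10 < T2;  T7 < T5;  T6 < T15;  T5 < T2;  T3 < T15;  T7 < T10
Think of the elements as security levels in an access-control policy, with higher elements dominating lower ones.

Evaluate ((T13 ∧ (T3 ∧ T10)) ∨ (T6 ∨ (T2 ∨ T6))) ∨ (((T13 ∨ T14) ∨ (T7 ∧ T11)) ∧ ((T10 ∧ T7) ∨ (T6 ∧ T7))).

T3 ∧ T10 = T3
T13 ∧ T3 = T3
T2 ∨ T6 = T2
T6 ∨ T2 = T2
T3 ∨ T2 = T2
T13 ∨ T14 = T13
T7 ∧ T11 = T11
T13 ∨ T11 = T13
T10 ∧ T7 = T7
T6 ∧ T7 = T6
T7 ∨ T6 = T7
T13 ∧ T7 = T7
T2 ∨ T7 = T2

T2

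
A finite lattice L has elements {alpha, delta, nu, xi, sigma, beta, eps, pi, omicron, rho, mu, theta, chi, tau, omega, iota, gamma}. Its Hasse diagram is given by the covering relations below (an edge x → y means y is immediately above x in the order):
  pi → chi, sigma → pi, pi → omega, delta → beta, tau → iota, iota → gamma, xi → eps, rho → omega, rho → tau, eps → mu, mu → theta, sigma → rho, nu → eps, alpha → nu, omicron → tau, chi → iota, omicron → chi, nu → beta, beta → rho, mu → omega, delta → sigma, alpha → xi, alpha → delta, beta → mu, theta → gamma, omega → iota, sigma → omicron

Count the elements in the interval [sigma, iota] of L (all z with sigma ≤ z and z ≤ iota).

8

The interval [sigma, iota] = {chi, iota, omega, omicron, pi, rho, sigma, tau}, which has 8 elements.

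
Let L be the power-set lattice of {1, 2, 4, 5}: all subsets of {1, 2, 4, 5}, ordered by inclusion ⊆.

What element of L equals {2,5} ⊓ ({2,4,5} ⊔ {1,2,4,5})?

{2,5}

{2,4,5} ∨ {1,2,4,5} = {1,2,4,5}
{2,5} ∧ {1,2,4,5} = {2,5}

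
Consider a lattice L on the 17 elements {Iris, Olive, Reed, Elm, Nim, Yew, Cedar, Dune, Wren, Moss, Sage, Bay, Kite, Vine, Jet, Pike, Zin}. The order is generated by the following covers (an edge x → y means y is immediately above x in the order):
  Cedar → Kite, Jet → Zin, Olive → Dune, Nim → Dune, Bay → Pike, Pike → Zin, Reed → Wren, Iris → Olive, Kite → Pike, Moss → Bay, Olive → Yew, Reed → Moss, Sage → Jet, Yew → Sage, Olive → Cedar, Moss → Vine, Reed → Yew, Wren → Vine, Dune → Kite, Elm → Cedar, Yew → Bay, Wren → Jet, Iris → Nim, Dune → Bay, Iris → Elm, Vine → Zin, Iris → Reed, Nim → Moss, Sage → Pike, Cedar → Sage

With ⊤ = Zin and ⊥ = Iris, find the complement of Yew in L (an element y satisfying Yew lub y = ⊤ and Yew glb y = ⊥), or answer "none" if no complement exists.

none

For every candidate y, either Yew ∨ y ≠ Zin or Yew ∧ y ≠ Iris; no complement exists.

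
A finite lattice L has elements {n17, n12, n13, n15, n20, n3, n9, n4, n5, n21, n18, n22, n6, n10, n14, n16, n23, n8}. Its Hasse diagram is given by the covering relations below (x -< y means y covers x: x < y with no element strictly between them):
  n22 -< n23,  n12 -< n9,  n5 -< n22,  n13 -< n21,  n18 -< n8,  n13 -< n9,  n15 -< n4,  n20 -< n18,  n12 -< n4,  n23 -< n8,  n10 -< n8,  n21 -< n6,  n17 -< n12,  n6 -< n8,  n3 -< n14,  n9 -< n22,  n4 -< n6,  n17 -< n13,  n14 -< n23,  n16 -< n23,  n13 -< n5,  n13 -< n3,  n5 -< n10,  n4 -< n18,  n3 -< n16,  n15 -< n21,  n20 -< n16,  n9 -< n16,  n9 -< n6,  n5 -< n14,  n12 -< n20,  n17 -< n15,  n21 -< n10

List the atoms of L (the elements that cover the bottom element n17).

The atoms are exactly the elements that cover n17: n12, n13, n15.

n12, n13, n15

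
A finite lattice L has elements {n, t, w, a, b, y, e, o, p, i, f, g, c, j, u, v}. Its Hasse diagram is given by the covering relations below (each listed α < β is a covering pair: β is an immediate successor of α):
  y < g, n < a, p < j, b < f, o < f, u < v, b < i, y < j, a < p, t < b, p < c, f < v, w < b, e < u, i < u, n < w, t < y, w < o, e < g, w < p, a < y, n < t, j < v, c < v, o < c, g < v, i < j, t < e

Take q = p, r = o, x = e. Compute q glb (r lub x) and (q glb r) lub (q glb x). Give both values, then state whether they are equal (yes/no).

r lub x = v, so q glb (r lub x) = p glb v = p.
q glb r = w and q glb x = n, so (q glb r) lub (q glb x) = w lub n = w.
Equal: no.

p; w; no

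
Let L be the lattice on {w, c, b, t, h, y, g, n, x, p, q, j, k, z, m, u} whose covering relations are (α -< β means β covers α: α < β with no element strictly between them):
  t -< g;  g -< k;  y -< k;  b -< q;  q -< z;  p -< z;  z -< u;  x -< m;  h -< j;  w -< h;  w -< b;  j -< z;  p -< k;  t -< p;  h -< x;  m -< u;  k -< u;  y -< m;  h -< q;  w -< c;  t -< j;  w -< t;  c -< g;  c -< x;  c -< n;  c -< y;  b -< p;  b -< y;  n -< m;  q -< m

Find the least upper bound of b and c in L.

Common upper bounds of {b, c}: k, m, u, y.
The least among these is y.

y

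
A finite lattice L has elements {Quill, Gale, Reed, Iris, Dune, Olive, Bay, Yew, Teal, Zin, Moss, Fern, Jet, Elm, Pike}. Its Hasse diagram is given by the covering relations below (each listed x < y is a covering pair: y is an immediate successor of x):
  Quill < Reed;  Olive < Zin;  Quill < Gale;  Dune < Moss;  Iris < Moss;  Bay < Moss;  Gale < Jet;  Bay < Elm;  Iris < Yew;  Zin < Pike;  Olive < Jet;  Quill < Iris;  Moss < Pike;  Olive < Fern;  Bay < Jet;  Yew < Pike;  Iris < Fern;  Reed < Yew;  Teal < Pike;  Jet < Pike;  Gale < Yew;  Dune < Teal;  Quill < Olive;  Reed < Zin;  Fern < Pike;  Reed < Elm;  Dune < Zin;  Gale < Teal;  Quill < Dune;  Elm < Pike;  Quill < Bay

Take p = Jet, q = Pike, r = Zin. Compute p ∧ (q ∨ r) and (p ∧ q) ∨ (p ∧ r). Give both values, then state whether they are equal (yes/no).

q ∨ r = Pike, so p ∧ (q ∨ r) = Jet ∧ Pike = Jet.
p ∧ q = Jet and p ∧ r = Olive, so (p ∧ q) ∨ (p ∧ r) = Jet ∨ Olive = Jet.
Equal: yes.

Jet; Jet; yes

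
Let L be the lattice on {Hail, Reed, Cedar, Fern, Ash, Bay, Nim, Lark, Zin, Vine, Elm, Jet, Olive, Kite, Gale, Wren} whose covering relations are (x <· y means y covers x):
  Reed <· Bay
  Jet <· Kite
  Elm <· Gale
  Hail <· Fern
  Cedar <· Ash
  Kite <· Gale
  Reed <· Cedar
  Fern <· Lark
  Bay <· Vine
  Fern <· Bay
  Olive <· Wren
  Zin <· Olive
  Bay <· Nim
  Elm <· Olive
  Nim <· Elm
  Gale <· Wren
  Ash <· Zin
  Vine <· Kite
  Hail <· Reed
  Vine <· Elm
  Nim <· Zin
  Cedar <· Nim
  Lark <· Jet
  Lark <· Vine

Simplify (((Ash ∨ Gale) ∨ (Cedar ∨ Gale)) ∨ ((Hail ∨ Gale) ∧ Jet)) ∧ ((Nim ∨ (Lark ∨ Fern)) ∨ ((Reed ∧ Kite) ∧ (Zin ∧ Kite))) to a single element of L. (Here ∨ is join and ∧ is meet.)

Ash ∨ Gale = Wren
Cedar ∨ Gale = Gale
Wren ∨ Gale = Wren
Hail ∨ Gale = Gale
Gale ∧ Jet = Jet
Wren ∨ Jet = Wren
Lark ∨ Fern = Lark
Nim ∨ Lark = Elm
Reed ∧ Kite = Reed
Zin ∧ Kite = Bay
Reed ∧ Bay = Reed
Elm ∨ Reed = Elm
Wren ∧ Elm = Elm

Elm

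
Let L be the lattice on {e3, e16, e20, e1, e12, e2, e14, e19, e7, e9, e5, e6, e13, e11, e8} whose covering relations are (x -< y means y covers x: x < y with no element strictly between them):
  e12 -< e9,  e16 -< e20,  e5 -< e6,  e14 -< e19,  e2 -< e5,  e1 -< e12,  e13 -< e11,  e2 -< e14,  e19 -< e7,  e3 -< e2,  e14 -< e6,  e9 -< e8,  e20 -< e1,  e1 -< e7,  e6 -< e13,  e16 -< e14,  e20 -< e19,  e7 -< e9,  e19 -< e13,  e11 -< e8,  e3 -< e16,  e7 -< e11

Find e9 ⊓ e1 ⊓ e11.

e1

Common lower bounds of {e9, e1, e11}: e1, e16, e20, e3.
The greatest among these is e1.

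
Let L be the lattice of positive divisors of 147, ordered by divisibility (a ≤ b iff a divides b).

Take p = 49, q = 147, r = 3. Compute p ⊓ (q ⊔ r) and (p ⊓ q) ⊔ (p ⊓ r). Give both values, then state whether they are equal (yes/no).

q ⊔ r = 147, so p ⊓ (q ⊔ r) = 49 ⊓ 147 = 49.
p ⊓ q = 49 and p ⊓ r = 1, so (p ⊓ q) ⊔ (p ⊓ r) = 49 ⊔ 1 = 49.
Equal: yes.

49; 49; yes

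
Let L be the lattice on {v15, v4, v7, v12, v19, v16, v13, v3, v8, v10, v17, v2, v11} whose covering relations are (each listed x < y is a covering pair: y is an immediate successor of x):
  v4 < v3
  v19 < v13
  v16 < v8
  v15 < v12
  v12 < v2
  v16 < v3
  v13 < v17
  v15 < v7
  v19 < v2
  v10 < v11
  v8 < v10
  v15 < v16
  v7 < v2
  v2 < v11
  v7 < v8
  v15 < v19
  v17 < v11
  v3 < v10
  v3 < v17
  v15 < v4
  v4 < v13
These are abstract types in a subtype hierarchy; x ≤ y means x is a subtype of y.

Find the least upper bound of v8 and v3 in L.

v10

Common upper bounds of {v8, v3}: v10, v11.
The least among these is v10.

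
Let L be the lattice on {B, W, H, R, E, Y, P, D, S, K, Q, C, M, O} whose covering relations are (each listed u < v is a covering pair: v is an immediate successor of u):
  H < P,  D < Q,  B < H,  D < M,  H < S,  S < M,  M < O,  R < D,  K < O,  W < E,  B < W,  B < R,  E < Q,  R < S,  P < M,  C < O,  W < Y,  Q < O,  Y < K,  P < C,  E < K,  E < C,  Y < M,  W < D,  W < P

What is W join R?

Common upper bounds of {W, R}: D, M, O, Q.
The least among these is D.

D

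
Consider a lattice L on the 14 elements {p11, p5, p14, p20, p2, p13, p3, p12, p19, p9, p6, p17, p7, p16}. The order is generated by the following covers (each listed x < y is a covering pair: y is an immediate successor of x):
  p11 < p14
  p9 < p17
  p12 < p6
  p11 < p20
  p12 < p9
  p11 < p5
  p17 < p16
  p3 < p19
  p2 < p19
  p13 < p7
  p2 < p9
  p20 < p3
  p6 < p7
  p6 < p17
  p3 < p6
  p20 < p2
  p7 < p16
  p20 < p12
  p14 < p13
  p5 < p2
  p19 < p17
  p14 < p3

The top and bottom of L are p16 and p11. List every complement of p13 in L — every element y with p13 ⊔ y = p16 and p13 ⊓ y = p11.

Need y with p13 ∨ y = p16 and p13 ∧ y = p11.
Checking each element gives: p2, p5, p9.

p2, p5, p9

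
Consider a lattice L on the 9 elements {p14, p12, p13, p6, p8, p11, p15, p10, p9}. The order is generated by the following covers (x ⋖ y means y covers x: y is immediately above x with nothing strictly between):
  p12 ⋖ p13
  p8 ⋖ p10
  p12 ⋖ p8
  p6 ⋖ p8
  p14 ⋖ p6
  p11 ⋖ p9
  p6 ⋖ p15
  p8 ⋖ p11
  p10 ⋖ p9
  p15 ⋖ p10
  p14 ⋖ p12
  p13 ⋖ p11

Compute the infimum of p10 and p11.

Common lower bounds of {p10, p11}: p12, p14, p6, p8.
The greatest among these is p8.

p8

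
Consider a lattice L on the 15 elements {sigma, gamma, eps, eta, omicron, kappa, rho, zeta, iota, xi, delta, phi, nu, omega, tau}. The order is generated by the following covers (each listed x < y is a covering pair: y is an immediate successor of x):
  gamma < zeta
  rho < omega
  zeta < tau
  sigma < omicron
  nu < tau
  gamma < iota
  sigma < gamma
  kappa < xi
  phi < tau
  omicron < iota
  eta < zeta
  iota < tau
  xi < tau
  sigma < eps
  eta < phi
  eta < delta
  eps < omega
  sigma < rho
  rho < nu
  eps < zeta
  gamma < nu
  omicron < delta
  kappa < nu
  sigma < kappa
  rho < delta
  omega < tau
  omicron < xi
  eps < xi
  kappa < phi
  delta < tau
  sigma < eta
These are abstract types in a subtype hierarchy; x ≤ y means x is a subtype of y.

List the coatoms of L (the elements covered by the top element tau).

The coatoms are exactly the elements covered by tau: delta, iota, nu, omega, phi, xi, zeta.

delta, iota, nu, omega, phi, xi, zeta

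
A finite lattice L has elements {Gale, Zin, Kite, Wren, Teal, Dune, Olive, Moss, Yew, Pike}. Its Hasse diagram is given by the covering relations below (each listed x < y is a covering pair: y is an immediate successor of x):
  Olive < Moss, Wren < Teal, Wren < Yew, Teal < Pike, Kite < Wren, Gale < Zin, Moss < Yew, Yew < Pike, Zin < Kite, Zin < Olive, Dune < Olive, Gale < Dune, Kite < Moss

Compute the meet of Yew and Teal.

Wren

Common lower bounds of {Yew, Teal}: Gale, Kite, Wren, Zin.
The greatest among these is Wren.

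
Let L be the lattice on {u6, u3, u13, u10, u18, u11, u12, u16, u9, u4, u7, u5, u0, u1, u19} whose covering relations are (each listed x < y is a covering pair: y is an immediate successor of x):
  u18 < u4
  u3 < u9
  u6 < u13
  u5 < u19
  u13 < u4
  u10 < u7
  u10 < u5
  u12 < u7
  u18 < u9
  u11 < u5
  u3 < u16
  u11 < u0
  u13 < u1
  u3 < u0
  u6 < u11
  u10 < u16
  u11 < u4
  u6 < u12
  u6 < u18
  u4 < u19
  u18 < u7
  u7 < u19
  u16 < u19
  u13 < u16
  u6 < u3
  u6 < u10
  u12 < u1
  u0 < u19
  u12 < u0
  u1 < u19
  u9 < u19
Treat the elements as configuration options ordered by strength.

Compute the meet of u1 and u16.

u13

Common lower bounds of {u1, u16}: u13, u6.
The greatest among these is u13.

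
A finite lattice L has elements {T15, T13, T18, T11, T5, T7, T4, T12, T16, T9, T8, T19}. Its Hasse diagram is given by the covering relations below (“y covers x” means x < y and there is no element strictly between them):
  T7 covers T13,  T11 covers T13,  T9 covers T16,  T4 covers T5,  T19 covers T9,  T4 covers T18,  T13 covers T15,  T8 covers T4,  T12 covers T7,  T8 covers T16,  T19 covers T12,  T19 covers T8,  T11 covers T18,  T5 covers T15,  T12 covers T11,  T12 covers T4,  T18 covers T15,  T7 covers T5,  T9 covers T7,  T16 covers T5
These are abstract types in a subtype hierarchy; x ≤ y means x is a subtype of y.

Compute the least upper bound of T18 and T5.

T4

Common upper bounds of {T18, T5}: T12, T19, T4, T8.
The least among these is T4.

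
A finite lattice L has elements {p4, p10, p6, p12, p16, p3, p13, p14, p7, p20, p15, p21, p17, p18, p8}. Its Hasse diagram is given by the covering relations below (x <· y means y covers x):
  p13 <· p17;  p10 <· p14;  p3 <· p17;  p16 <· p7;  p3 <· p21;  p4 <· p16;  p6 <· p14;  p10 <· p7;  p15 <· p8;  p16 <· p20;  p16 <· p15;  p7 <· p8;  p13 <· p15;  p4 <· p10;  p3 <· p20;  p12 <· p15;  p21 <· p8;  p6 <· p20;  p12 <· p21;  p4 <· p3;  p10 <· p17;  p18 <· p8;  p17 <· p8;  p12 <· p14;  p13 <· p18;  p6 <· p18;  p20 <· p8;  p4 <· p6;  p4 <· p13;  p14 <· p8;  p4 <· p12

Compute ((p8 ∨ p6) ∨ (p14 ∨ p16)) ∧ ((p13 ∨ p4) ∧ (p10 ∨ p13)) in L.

p8 ∨ p6 = p8
p14 ∨ p16 = p8
p8 ∨ p8 = p8
p13 ∨ p4 = p13
p10 ∨ p13 = p17
p13 ∧ p17 = p13
p8 ∧ p13 = p13

p13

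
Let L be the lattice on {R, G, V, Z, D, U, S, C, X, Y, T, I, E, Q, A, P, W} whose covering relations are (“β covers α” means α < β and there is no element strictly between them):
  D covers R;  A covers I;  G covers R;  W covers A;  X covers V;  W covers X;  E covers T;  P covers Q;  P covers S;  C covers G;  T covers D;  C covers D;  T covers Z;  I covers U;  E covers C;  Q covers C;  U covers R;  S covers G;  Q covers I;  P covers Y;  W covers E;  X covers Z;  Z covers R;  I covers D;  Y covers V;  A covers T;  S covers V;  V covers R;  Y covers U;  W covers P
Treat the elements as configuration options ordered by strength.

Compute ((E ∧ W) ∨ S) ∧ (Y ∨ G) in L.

E ∧ W = E
E ∨ S = W
Y ∨ G = P
W ∧ P = P

P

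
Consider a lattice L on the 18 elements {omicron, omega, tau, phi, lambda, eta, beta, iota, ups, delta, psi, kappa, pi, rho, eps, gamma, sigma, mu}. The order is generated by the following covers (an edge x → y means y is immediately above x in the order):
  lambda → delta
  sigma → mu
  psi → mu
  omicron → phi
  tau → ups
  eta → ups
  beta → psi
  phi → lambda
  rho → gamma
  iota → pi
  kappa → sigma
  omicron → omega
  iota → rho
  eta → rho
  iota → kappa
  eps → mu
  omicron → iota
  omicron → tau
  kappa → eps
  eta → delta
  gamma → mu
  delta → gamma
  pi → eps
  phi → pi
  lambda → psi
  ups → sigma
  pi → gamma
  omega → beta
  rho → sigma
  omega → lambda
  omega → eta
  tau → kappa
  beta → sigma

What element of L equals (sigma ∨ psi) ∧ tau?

sigma ∨ psi = mu
mu ∧ tau = tau

tau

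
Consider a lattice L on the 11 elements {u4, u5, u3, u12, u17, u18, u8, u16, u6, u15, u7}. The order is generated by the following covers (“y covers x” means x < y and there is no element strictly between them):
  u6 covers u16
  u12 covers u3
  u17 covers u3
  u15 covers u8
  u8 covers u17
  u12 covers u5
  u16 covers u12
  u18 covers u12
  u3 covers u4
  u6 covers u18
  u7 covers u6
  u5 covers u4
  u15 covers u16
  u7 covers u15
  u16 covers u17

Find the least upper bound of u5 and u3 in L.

u12

Common upper bounds of {u5, u3}: u12, u15, u16, u18, u6, u7.
The least among these is u12.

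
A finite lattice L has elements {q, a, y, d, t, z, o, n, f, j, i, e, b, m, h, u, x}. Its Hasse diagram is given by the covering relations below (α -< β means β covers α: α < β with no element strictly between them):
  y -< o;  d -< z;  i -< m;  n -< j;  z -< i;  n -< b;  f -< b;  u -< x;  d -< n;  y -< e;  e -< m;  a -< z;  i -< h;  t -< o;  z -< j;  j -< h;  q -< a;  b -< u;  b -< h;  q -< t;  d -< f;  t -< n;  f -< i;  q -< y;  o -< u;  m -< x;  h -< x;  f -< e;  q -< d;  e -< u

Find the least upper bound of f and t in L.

b

Common upper bounds of {f, t}: b, h, u, x.
The least among these is b.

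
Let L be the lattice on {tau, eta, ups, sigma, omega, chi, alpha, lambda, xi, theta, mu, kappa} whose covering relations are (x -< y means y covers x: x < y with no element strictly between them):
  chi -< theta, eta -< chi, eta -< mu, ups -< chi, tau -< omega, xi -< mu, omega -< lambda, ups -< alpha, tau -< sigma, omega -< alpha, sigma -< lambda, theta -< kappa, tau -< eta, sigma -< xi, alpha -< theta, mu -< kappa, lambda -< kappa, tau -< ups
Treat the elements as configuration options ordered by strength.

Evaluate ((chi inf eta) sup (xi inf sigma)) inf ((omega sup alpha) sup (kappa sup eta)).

chi ∧ eta = eta
xi ∧ sigma = sigma
eta ∨ sigma = mu
omega ∨ alpha = alpha
kappa ∨ eta = kappa
alpha ∨ kappa = kappa
mu ∧ kappa = mu

mu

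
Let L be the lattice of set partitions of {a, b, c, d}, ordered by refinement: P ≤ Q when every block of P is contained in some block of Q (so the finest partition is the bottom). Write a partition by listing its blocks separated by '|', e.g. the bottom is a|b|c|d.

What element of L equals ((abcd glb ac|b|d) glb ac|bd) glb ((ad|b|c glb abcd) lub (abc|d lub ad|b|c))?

ac|b|d

abcd ∧ ac|b|d = ac|b|d
ac|b|d ∧ ac|bd = ac|b|d
ad|b|c ∧ abcd = ad|b|c
abc|d ∨ ad|b|c = abcd
ad|b|c ∨ abcd = abcd
ac|b|d ∧ abcd = ac|b|d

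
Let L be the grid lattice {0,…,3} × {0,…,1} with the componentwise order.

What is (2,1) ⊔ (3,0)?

In a product of chains, the join is componentwise max, giving (3,1).

(3,1)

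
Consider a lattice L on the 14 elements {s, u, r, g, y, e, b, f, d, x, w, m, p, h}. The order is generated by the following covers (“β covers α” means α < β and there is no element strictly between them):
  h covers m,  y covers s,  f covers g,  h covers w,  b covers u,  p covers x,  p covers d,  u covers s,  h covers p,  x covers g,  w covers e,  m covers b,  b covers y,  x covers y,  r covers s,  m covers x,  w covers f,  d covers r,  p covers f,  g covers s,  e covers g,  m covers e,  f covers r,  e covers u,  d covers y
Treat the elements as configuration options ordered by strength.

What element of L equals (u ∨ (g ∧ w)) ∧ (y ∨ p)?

g ∧ w = g
u ∨ g = e
y ∨ p = p
e ∧ p = g

g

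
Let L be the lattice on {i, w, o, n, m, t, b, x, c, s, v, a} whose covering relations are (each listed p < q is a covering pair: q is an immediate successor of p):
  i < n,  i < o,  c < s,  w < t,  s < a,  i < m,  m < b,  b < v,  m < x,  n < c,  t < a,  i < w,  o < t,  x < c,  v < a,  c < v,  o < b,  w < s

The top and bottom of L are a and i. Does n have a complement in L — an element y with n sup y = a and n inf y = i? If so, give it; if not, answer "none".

t

Need y with n ∨ y = a and n ∧ y = i.
Checking each element gives: t.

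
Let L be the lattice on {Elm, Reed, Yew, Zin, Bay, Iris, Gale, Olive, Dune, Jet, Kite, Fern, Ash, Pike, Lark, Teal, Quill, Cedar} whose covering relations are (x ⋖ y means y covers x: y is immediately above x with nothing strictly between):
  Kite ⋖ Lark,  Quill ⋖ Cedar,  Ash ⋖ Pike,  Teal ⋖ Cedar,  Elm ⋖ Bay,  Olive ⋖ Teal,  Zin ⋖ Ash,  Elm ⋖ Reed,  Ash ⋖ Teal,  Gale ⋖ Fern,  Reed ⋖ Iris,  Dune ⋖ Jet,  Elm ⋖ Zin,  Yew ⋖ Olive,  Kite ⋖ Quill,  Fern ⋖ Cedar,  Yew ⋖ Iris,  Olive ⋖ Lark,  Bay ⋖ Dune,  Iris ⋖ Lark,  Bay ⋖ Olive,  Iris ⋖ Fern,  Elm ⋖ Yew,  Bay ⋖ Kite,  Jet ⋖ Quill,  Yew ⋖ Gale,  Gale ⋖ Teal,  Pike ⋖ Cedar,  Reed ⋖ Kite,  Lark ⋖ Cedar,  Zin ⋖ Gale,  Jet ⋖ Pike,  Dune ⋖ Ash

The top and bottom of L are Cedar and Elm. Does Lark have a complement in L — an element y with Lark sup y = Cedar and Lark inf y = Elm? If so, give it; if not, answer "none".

Zin

Need y with Lark ∨ y = Cedar and Lark ∧ y = Elm.
Checking each element gives: Zin.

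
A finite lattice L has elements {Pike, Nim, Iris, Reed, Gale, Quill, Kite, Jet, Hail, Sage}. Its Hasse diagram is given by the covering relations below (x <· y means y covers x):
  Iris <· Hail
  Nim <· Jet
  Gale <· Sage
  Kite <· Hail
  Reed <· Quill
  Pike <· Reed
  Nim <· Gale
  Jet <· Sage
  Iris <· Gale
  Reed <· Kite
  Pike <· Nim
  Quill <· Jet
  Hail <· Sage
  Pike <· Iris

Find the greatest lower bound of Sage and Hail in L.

Hail

Common lower bounds of {Sage, Hail}: Hail, Iris, Kite, Pike, Reed.
The greatest among these is Hail.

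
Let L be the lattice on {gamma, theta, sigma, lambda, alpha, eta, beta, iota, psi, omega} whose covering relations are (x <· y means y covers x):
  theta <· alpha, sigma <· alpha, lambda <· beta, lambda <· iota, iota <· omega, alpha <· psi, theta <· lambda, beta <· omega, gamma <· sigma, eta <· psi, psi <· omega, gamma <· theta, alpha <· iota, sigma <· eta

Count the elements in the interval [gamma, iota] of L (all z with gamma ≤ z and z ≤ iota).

The interval [gamma, iota] = {alpha, gamma, iota, lambda, sigma, theta}, which has 6 elements.

6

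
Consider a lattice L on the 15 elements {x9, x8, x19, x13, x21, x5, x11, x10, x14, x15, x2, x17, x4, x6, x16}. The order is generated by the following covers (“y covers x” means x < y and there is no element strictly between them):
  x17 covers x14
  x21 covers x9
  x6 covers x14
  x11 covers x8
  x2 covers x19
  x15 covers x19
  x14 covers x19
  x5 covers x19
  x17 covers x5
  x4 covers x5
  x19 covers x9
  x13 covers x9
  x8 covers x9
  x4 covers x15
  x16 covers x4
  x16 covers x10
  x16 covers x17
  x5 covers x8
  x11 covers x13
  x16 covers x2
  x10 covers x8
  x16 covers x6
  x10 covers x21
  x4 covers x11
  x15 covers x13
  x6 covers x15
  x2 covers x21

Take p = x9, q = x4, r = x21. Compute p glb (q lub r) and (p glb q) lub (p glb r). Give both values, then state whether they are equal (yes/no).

x9; x9; yes

q lub r = x16, so p glb (q lub r) = x9 glb x16 = x9.
p glb q = x9 and p glb r = x9, so (p glb q) lub (p glb r) = x9 lub x9 = x9.
Equal: yes.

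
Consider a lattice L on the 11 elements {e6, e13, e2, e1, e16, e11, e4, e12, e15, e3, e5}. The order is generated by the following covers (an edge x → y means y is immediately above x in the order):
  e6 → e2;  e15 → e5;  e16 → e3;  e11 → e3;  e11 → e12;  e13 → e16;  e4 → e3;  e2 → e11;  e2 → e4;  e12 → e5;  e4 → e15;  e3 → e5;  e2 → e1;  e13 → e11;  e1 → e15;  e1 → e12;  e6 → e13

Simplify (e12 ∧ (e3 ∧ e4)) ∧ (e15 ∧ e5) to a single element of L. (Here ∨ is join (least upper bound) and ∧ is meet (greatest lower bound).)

e3 ∧ e4 = e4
e12 ∧ e4 = e2
e15 ∧ e5 = e15
e2 ∧ e15 = e2

e2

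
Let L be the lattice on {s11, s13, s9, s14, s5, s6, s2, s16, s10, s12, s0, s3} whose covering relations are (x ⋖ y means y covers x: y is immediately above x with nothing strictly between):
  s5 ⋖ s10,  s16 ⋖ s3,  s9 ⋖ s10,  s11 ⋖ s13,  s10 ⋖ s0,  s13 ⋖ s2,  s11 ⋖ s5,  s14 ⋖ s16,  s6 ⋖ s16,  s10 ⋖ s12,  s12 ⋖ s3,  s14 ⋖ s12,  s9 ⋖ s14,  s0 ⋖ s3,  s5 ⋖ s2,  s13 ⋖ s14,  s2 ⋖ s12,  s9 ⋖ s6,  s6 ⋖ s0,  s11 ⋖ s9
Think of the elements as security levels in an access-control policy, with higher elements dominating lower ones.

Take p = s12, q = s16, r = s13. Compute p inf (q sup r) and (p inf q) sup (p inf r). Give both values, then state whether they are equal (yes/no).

s14; s14; yes

q sup r = s16, so p inf (q sup r) = s12 inf s16 = s14.
p inf q = s14 and p inf r = s13, so (p inf q) sup (p inf r) = s14 sup s13 = s14.
Equal: yes.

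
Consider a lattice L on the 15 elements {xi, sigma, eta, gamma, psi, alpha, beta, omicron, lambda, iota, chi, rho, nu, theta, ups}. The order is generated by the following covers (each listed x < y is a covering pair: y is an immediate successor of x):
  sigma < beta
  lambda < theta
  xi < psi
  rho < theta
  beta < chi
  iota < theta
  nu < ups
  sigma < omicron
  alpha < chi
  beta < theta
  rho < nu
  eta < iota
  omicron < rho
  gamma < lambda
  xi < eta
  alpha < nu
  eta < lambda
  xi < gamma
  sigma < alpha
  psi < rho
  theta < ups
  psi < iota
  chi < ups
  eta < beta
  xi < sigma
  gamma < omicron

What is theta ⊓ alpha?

sigma

Common lower bounds of {theta, alpha}: sigma, xi.
The greatest among these is sigma.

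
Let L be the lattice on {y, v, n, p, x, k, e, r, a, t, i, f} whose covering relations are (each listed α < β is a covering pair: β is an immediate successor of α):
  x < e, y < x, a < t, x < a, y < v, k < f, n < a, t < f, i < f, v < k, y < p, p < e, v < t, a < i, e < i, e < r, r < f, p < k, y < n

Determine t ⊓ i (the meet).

Common lower bounds of {t, i}: a, n, x, y.
The greatest among these is a.

a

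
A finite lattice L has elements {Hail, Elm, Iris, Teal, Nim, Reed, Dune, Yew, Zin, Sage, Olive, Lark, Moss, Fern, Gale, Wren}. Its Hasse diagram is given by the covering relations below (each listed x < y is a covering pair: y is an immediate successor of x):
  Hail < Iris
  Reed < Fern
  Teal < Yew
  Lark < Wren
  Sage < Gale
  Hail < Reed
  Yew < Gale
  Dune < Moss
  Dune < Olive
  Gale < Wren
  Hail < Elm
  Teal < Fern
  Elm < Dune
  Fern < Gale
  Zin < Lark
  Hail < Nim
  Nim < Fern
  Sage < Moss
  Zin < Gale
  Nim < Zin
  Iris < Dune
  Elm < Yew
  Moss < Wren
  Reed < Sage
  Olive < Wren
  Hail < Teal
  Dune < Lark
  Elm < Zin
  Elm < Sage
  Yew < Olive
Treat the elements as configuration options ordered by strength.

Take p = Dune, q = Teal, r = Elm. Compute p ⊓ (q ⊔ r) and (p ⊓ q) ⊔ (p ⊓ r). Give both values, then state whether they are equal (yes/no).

Elm; Elm; yes

q ⊔ r = Yew, so p ⊓ (q ⊔ r) = Dune ⊓ Yew = Elm.
p ⊓ q = Hail and p ⊓ r = Elm, so (p ⊓ q) ⊔ (p ⊓ r) = Hail ⊔ Elm = Elm.
Equal: yes.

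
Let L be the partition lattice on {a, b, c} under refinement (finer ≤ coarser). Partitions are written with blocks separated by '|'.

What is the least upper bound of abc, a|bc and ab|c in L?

abc

Common upper bounds of {abc, a|bc, ab|c}: abc.
The least among these is abc.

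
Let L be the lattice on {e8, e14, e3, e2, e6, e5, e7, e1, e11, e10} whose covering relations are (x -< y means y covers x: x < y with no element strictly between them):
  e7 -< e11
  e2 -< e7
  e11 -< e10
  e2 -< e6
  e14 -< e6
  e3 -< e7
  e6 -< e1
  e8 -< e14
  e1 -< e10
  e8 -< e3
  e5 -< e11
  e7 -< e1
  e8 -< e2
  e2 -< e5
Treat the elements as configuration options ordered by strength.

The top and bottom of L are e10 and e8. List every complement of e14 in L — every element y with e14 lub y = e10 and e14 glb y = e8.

e11, e5

Need y with e14 ∨ y = e10 and e14 ∧ y = e8.
Checking each element gives: e11, e5.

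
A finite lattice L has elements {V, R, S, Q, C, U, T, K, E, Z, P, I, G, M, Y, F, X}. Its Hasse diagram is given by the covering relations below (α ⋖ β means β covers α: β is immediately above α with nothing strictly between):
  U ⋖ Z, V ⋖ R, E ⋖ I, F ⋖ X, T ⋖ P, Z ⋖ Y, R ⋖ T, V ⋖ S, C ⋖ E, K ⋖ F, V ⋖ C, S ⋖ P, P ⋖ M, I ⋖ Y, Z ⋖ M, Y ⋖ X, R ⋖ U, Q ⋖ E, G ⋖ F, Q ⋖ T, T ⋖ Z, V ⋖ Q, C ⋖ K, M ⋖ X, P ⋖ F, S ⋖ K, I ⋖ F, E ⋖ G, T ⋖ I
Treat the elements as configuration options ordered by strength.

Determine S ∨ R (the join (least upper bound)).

Common upper bounds of {S, R}: F, M, P, X.
The least among these is P.

P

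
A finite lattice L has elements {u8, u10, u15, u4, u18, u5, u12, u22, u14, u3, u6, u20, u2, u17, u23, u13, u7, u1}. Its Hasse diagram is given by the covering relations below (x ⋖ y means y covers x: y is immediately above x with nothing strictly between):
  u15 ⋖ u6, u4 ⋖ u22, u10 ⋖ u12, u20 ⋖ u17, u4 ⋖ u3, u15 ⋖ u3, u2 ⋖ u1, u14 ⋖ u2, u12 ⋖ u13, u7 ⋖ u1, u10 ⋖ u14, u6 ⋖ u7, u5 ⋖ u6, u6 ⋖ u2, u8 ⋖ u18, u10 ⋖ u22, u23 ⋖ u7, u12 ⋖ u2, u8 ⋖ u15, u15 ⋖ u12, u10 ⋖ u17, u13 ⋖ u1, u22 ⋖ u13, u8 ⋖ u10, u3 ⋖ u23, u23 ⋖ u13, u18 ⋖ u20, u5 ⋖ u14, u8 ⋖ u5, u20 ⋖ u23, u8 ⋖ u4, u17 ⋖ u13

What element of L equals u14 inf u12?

u14 ∧ u12 = u10

u10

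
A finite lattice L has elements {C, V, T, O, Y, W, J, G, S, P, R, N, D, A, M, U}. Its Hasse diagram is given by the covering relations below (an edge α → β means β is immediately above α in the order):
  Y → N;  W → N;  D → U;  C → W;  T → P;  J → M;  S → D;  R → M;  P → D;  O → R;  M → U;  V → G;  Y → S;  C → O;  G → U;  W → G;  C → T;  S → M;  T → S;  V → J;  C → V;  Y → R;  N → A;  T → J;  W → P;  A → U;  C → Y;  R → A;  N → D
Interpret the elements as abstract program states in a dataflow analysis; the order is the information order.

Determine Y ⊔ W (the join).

Common upper bounds of {Y, W}: A, D, N, U.
The least among these is N.

N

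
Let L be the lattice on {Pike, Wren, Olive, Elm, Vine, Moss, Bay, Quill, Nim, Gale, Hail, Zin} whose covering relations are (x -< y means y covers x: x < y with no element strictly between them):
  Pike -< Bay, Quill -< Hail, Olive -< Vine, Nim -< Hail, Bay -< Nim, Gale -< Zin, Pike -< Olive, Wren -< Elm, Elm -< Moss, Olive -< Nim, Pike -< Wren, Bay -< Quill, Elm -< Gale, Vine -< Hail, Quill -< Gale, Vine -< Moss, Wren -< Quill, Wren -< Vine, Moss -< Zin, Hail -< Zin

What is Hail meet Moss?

Vine

Common lower bounds of {Hail, Moss}: Olive, Pike, Vine, Wren.
The greatest among these is Vine.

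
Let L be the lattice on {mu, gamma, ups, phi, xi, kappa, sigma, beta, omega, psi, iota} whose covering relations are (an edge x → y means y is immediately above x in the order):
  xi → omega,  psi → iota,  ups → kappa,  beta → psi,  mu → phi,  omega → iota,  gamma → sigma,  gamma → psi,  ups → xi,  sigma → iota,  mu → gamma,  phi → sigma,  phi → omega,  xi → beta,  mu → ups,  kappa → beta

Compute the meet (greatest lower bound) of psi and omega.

xi

Common lower bounds of {psi, omega}: mu, ups, xi.
The greatest among these is xi.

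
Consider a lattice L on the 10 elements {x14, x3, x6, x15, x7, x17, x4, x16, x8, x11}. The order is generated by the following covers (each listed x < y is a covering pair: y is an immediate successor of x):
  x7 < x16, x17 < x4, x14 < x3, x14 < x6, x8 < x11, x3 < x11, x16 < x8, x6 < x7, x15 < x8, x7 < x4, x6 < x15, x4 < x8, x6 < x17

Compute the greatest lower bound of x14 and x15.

x14

Common lower bounds of {x14, x15}: x14.
The greatest among these is x14.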